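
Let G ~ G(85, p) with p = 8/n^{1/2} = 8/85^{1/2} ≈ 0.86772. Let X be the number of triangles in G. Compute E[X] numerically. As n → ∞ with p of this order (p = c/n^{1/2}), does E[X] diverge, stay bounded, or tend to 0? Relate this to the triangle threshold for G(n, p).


Number of potential triangles: C(85, 3) = 98770.
Each occurs with probability p³ ≈ (0.86772)³ ≈ 6.5334350e-01.
By linearity: E[X] = C(85, 3)·p³ ≈ 98770 · 6.5334350e-01 ≈ 64530.73715.
Since α = 1/2 < 1, p = c/n^{1/2} ≫ 1/n is above the triangle threshold p ~ 1/n. Asymptotically E[X] ~ (c³/6)·n^{3(1−α)} = (8³/6)·n^{1.5} → ∞; triangles are abundant w.h.p.

E[X] ≈ 64530.73715; in regime p = Θ(1/n^{1/2}) E[X] diverges (above the triangle threshold p ~ 1/n).


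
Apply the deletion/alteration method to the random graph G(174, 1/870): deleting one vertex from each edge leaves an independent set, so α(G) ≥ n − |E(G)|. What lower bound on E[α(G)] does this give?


E[|E(G)|] = C(174, 2)·p = 15051 · (1/870) = 173/10.
E[α(G)] ≥ n − E[|E(G)|] = 174 − 173/10 = 1567/10.
Numerically: ≈ 156.700000.
(This is only a lower bound; the true E[α(G)] may be larger.)

E[α(G)] ≥ 1567/10 ≈ 156.700000.


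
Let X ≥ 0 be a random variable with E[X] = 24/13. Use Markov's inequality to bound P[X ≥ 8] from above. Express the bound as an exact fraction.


μ = E[X] = 24/13, a = 8.
Markov: P[X ≥ 8] ≤ μ/a = (24/13)/8 = 3/13.
Numerically: ≈ 0.230769.
(Since a = 8 > μ = 1.846154, the bound 3/13 is < 1 and informative.)

P[X ≥ 8] ≤ 3/13 ≈ 0.230769.


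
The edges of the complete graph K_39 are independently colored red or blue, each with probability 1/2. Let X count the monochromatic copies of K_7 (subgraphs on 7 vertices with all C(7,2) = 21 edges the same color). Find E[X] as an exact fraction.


Let X = Σ_S X_S over the C(39, 7) = 15380937 subsets S of size 7, where X_S = 1 if the K_7 on S is monochromatic.
For a fixed S, the K_7 on S has C(7, 2) = 21 edges. P[all 21 edges red] = (1/2)^21, and likewise for blue, so P[monochromatic] = 2·(1/2)^21 = 2^{1 − 21} = 1/1048576.
By linearity: E[X] = C(39, 7) · 2^{1 − 21} = 15380937 · 1/1048576 = 15380937/1048576.
Numerically: E[X] ≈ 14.66840.

E[X] = C(39,7)·2^(1−C(7,2)) = 15380937/1048576 ≈ 14.66840.


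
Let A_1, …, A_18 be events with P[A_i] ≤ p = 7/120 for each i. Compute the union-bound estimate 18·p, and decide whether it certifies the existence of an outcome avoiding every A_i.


Union bound: P[∪_{i=1}^{18} A_i] ≤ Σ_i P[A_i] ≤ 18·p = 18·(7/120) = 21/20.
Numerically: 21/20 ≈ 1.0500.
Is 21/20 < 1? NO.
Since the bound 21/20 is ≥ 1, the union bound is uninformative here; it does NOT by itself certify existence.

18·p = 21/20 ≈ 1.0500; existence NOT certified by the union bound.


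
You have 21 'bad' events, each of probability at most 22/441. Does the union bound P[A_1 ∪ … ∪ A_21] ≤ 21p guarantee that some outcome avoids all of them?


Union bound: P[∪_{i=1}^{21} A_i] ≤ Σ_i P[A_i] ≤ 21·p = 21·(22/441) = 22/21.
Numerically: 22/21 ≈ 1.0476.
Is 22/21 < 1? NO.
Since the bound 22/21 is ≥ 1, the union bound is uninformative here; it does NOT by itself certify existence.

21·p = 22/21 ≈ 1.0476; existence NOT certified by the union bound.


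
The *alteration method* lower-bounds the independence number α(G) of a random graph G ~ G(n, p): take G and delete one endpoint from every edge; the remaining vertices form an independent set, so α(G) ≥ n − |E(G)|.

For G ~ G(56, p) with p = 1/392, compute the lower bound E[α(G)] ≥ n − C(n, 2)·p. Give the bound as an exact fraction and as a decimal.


E[|E(G)|] = C(56, 2)·p = 1540 · (1/392) = 55/14.
E[α(G)] ≥ n − E[|E(G)|] = 56 − 55/14 = 729/14.
Numerically: ≈ 52.0714.
(This is only a lower bound; the true E[α(G)] may be larger.)

E[α(G)] ≥ 729/14 ≈ 52.0714.


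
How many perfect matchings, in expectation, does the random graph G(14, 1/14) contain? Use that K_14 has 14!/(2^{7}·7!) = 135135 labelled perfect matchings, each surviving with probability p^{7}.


K_14 has 14!/(2^{7}·7!) = 135135 labelled perfect matchings.
For each such perfect matching H, let X_H = 1 if all 7 edges of H are present in G. Then P[X_H = 1] = p^{7} = (1/14)^{7} = 1/105413504.
By linearity: E[X] = Σ_H E[X_H] = 135135 · p^{7} = 135135 · 1/105413504 = 19305/15059072.
Numerically: E[X] ≈ 0.00128195.

E[X] = 135135 · (1/14)^{7} = 19305/15059072 ≈ 0.00128195.


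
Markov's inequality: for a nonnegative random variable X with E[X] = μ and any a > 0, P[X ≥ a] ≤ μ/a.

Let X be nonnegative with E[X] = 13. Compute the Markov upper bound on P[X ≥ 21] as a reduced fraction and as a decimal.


μ = E[X] = 13, a = 21.
Markov: P[X ≥ 21] ≤ μ/a = (13)/21 = 13/21.
Numerically: ≈ 0.6190.
(Since a = 21 > μ = 13.0000, the bound 13/21 is < 1 and informative.)

P[X ≥ 21] ≤ 13/21 ≈ 0.6190.


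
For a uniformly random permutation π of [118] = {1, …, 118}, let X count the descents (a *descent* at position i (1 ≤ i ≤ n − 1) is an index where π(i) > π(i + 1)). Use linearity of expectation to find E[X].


Write X = Σ X_I over i = 1, …, 117, with X_I the indicator of one descent.
There are 117 indicators.
For each fixed i, the pair (π(i), π(i+1)) is a uniformly random ordered pair of distinct values from {1, …, 118}; by symmetry P[π(i) > π(i+1)] = 1/2.
By linearity: E[X] = 117 · (1/2) = (118 − 1) · (1/2) = 117/2 ≈ 58.5000.

E[X] = 117/2 = 58.5000.


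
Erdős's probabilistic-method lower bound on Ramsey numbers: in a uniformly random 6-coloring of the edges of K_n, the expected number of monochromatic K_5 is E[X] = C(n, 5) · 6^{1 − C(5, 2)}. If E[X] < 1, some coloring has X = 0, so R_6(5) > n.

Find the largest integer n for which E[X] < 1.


We need C(n, 5) · 6^{1 − 10} < 1, i.e. C(n, 5) < 6^{10 − 1} = 10077696.
Check values of n near the boundary:
  n = 62: C(62, 5) = 6471002; 6471002 < 10077696? YES
  n = 63: C(63, 5) = 7028847; 7028847 < 10077696? YES
  n = 64: C(64, 5) = 7624512; 7624512 < 10077696? YES
  n = 65: C(65, 5) = 8259888; 8259888 < 10077696? YES
  n = 66: C(66, 5) = 8936928; 8936928 < 10077696? YES
  n = 67: C(67, 5) = 9657648; 9657648 < 10077696? YES
  n = 68: C(68, 5) = 10424128; 10424128 < 10077696? NO
The largest n with C(n, 5) < 10077696 is n = 67 (where E[X] = 67067/69984 ≈ 0.9583). Hence R_6(5) > 67, i.e. R_6(5) ≥ 68.

Largest n = 67; hence R_6(5) > 67.


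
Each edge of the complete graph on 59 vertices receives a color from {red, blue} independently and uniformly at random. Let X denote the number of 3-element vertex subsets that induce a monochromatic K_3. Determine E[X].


Let X = Σ_S X_S over the C(59, 3) = 32509 subsets S of size 3, where X_S = 1 if the K_3 on S is monochromatic.
For a fixed S, the K_3 on S has C(3, 2) = 3 edges. P[all 3 edges red] = (1/2)^3, and likewise for blue, so P[monochromatic] = 2·(1/2)^3 = 2^{1 − 3} = 1/4.
By linearity of expectation: E[X] = C(59, 3) · 2^{1 − 3} = 32509 · 1/4 = 32509/4.
Numerically: E[X] ≈ 8127.25000.

E[X] = C(59,3)·2^(1−C(3,2)) = 32509/4 ≈ 8127.25000.


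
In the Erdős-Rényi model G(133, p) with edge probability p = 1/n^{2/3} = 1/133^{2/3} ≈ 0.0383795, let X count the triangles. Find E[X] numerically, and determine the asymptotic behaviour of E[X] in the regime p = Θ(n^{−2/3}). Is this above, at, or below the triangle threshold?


Number of potential triangles: C(133, 3) = 383306.
Each occurs with probability p³ ≈ (0.0383795)³ ≈ 5.65323082e-05.
By linearity: E[X] = C(133, 3)·p³ ≈ 383306 · 5.65323082e-05 ≈ 21.669173.
Since α = 2/3 < 1, p = c/n^{2/3} ≫ 1/n is above the triangle threshold p ~ 1/n. Asymptotically E[X] ~ (c³/6)·n^{3(1−α)} = (1³/6)·n^{1} → ∞; triangles are abundant w.h.p.

E[X] ≈ 21.669173; in regime p = Θ(1/n^{2/3}) E[X] diverges (above the triangle threshold p ~ 1/n).


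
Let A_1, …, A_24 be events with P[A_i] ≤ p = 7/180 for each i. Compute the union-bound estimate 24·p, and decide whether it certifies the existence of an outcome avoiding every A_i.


Union bound: P[∪_{i=1}^{24} A_i] ≤ Σ_i P[A_i] ≤ 24·p = 24·(7/180) = 14/15.
Numerically: 14/15 ≈ 0.933333.
Is 14/15 < 1? YES.
Since P[∪ A_i] ≤ 14/15 < 1, the complement has P[∩ A_i^c] ≥ 1 − 14/15 = 1/15 > 0, so some outcome avoids every A_i.

24·p = 14/15 ≈ 0.933333; existence CERTIFIED by the union bound.


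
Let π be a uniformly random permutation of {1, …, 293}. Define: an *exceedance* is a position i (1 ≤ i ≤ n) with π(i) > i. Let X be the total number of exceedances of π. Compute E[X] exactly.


Write X = Σ_{i=1}^{293} X_i, where X_i = 1_{π(i) > i}.
For each fixed i, π(i) is uniform over {1, …, 293} (marginal of a uniform permutation), so P[π(i) > i] = (n − i)/n. Summing: Σ_{i=1}^{293} (n − i)/n = (0 + 1 + … + 292)/293 = 293(293 − 1)/(2·293) = (293 − 1)/2.
Hence E[X] = Σ_{i=1}^{293} (293 − i)/293 = 146 ≈ 146.000000.

E[X] = 146 = 146.000000.


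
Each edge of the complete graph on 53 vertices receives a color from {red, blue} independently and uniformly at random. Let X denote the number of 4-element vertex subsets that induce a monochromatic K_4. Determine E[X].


Let X = Σ_S X_S over the C(53, 4) = 292825 subsets S of size 4, where X_S = 1 if the K_4 on S is monochromatic.
For a fixed S, the K_4 on S has C(4, 2) = 6 edges. P[all 6 edges red] = (1/2)^6, and likewise for blue, so P[monochromatic] = 2·(1/2)^6 = 2^{1 − 6} = 1/32.
By linearity: E[X] = C(53, 4) · 2^{1 − 6} = 292825 · 1/32 = 292825/32.
Numerically: E[X] ≈ 9150.7812.

E[X] = C(53,4)·2^(1−C(4,2)) = 292825/32 ≈ 9150.7812.


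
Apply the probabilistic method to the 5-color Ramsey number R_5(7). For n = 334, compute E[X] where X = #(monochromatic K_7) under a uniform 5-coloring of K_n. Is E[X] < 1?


E[X] = C(334, 7) · 5^{1 − 21} = 86359460961576 · 5^{−20} = 86359460961576/95367431640625.
As a reduced fraction: E[X] = 86359460961576/95367431640625 ≈ 0.906.
Is E[X] < 1? YES.
Since E[X] < 1, there exists a 5-coloring of K_{334} with no monochromatic K_7; hence R_5(7) > 334.

E[X] = 86359460961576/95367431640625 ≈ 0.906; E[X] < 1, so R_5(7) > 334.


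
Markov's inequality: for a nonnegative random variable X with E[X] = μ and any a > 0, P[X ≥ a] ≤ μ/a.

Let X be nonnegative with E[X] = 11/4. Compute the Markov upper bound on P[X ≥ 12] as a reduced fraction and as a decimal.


μ = E[X] = 11/4, a = 12.
Markov: P[X ≥ 12] ≤ μ/a = (11/4)/12 = 11/48.
Numerically: ≈ 0.22917.
(Since a = 12 > μ = 2.75000, the bound 11/48 is < 1 and informative.)

P[X ≥ 12] ≤ 11/48 ≈ 0.22917.


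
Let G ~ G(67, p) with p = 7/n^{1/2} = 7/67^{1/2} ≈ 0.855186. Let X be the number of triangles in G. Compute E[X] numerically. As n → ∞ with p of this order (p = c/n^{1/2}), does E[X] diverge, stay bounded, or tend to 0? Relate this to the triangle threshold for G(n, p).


Number of potential triangles: C(67, 3) = 47905.
Each occurs with probability p³ ≈ (0.855186)³ ≈ 6.25434618e-01.
By linearity: E[X] = C(67, 3)·p³ ≈ 47905 · 6.25434618e-01 ≈ 29961.445381.
Since α = 1/2 < 1, p = c/n^{1/2} ≫ 1/n is above the triangle threshold p ~ 1/n. Asymptotically E[X] ~ (c³/6)·n^{3(1−α)} = (7³/6)·n^{1.5} → ∞; triangles are abundant w.h.p.

E[X] ≈ 29961.445381; in regime p = Θ(1/n^{1/2}) E[X] diverges (above the triangle threshold p ~ 1/n).


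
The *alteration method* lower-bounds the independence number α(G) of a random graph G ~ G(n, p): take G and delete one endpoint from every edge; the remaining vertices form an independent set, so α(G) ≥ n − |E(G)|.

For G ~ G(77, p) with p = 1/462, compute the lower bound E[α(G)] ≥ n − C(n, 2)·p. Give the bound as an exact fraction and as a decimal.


E[|E(G)|] = C(77, 2)·p = 2926 · (1/462) = 19/3.
E[α(G)] ≥ n − E[|E(G)|] = 77 − 19/3 = 212/3.
Numerically: ≈ 70.66667.
(This is only a lower bound; the true E[α(G)] may be larger.)

E[α(G)] ≥ 212/3 ≈ 70.66667.


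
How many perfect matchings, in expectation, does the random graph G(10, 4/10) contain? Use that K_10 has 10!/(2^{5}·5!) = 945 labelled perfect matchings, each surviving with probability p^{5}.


K_10 has 10!/(2^{5}·5!) = 945 labelled perfect matchings.
For each such perfect matching H, let X_H = 1 if all 5 edges of H are present in G. Then P[X_H = 1] = p^{5} = (2/5)^{5} = 32/3125.
By linearity of expectation: E[X] = Σ_H E[X_H] = 945 · p^{5} = 945 · 32/3125 = 6048/625.
Numerically: E[X] ≈ 9.6768.

E[X] = 945 · (2/5)^{5} = 6048/625 ≈ 9.6768.


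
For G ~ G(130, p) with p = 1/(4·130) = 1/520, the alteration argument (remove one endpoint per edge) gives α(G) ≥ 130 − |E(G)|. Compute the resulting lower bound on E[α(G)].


E[|E(G)|] = C(130, 2)·p = 8385 · (1/520) = 129/8.
E[α(G)] ≥ n − E[|E(G)|] = 130 − 129/8 = 911/8.
Numerically: ≈ 113.8750.
(This is only a lower bound; the true E[α(G)] may be larger.)

E[α(G)] ≥ 911/8 ≈ 113.8750.


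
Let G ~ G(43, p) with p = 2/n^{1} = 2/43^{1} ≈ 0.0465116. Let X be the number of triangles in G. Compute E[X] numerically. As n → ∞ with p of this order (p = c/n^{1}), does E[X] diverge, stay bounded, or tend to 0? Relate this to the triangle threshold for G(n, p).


Number of potential triangles: C(43, 3) = 12341.
Each occurs with probability p³ ≈ (0.0465116)³ ≈ 1.00620071e-04.
By linearity: E[X] = C(43, 3)·p³ ≈ 12341 · 1.00620071e-04 ≈ 1.241752.
Here α = 1, so p = 2/n is exactly at the triangle threshold p ~ 1/n. Asymptotically E[X] → c³/6 = 2³/6 = 4/3 ≈ 1.333333, a bounded constant. In this regime the triangle count is asymptotically Poisson(c³/6).

E[X] ≈ 1.241752; in regime p = Θ(1/n^{1}) E[X] stays bounded (at the triangle threshold p ~ 1/n).


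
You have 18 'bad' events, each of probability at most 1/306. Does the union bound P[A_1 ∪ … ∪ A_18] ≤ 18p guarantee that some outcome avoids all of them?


Union bound: P[∪_{i=1}^{18} A_i] ≤ Σ_i P[A_i] ≤ 18·p = 18·(1/306) = 1/17.
Numerically: 1/17 ≈ 0.0588.
Is 1/17 < 1? YES.
Since P[∪ A_i] ≤ 1/17 < 1, the complement has P[∩ A_i^c] ≥ 1 − 1/17 = 16/17 > 0, so some outcome avoids every A_i.

18·p = 1/17 ≈ 0.0588; existence CERTIFIED by the union bound.


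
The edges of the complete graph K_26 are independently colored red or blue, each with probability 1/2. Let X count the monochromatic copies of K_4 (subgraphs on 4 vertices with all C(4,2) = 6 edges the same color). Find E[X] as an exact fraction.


Let X = Σ_S X_S over the C(26, 4) = 14950 subsets S of size 4, where X_S = 1 if the K_4 on S is monochromatic.
For a fixed S, the K_4 on S has C(4, 2) = 6 edges. P[all 6 edges red] = (1/2)^6, and likewise for blue, so P[monochromatic] = 2·(1/2)^6 = 2^{1 − 6} = 1/32.
Summing: E[X] = C(26, 4) · 2^{1 − 6} = 14950 · 1/32 = 7475/16.
Numerically: E[X] ≈ 467.187500.

E[X] = C(26,4)·2^(1−C(4,2)) = 7475/16 ≈ 467.187500.


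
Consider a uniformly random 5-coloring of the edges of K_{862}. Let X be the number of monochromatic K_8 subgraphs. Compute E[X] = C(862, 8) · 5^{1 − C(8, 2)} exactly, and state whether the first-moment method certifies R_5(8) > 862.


E[X] = C(862, 8) · 5^{1 − 28} = 7317951015318931845 · 5^{−27} = 7317951015318931845/7450580596923828125.
As a reduced fraction: E[X] = 1463590203063786369/1490116119384765625 ≈ 0.982199.
Is E[X] < 1? YES.
Since E[X] < 1, there exists a 5-coloring of K_{862} with no monochromatic K_8; hence R_5(8) > 862.

E[X] = 1463590203063786369/1490116119384765625 ≈ 0.982199; E[X] < 1, so R_5(8) > 862.


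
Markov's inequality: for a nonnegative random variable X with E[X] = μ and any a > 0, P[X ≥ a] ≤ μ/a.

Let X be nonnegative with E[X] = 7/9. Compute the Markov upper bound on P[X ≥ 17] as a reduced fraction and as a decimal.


μ = E[X] = 7/9, a = 17.
Markov: P[X ≥ 17] ≤ μ/a = (7/9)/17 = 7/153.
Numerically: ≈ 0.045752.
(Since a = 17 > μ = 0.777778, the bound 7/153 is < 1 and informative.)

P[X ≥ 17] ≤ 7/153 ≈ 0.045752.


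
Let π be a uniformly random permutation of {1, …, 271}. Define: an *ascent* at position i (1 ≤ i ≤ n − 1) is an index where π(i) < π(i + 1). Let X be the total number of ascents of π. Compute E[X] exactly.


Write X = Σ X_I over i = 1, …, 270, with X_I the indicator of one ascent.
There are 270 indicators.
For each fixed i, the pair (π(i), π(i+1)) is a uniformly random ordered pair of distinct values from {1, …, 271}; by symmetry P[π(i) < π(i+1)] = 1/2.
By linearity: E[X] = 270 · (1/2) = (271 − 1) · (1/2) = 135 ≈ 135.00000.

E[X] = 135 = 135.00000.


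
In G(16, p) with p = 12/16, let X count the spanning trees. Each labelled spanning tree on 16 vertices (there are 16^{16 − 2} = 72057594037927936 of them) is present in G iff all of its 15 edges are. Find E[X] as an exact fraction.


K_16 has 16^{16 − 2} = 72057594037927936 labelled spanning trees.
For each such spanning tree H, let X_H = 1 if all 15 edges of H are present in G. Then P[X_H = 1] = p^{15} = (3/4)^{15} = 14348907/1073741824.
Summing the indicators: E[X] = Σ_H E[X_H] = 72057594037927936 · p^{15} = 72057594037927936 · 14348907/1073741824 = 962938848411648.
Numerically: E[X] ≈ 9.63e+14.

E[X] = 72057594037927936 · (3/4)^{15} = 962938848411648 ≈ 9.63e+14.


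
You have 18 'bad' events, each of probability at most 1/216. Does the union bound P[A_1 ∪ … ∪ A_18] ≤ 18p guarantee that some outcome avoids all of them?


Union bound: P[∪_{i=1}^{18} A_i] ≤ Σ_i P[A_i] ≤ 18·p = 18·(1/216) = 1/12.
Numerically: 1/12 ≈ 0.083.
Is 1/12 < 1? YES.
Since P[∪ A_i] ≤ 1/12 < 1, the complement has P[∩ A_i^c] ≥ 1 − 1/12 = 11/12 > 0, so some outcome avoids every A_i.

18·p = 1/12 ≈ 0.083; existence CERTIFIED by the union bound.


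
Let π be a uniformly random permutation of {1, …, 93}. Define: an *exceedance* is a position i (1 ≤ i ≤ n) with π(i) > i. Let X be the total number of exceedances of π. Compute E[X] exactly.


Write X = Σ_{i=1}^{93} X_i, where X_i = 1_{π(i) > i}.
For each fixed i, π(i) is uniform over {1, …, 93} (marginal of a uniform permutation), so P[π(i) > i] = (n − i)/n. Summing: Σ_{i=1}^{93} (n − i)/n = (0 + 1 + … + 92)/93 = 93(93 − 1)/(2·93) = (93 − 1)/2.
Hence E[X] = Σ_{i=1}^{93} (93 − i)/93 = 46 ≈ 46.0000.

E[X] = 46 = 46.0000.


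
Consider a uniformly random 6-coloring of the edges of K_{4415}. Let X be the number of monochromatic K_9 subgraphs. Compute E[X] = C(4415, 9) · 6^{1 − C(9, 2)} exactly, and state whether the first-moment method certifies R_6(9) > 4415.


E[X] = C(4415, 9) · 6^{1 − 36} = 1742086910069196051229123255 · 6^{−35} = 1742086910069196051229123255/1719070799748422591028658176.
As a reduced fraction: E[X] = 1742086910069196051229123255/1719070799748422591028658176 ≈ 1.013389.
Is E[X] < 1? NO.
Since E[X] ≥ 1, the first-moment bound is inconclusive at n = 4415; it does NOT by itself certify R_6(9) > 4415.

E[X] = 1742086910069196051229123255/1719070799748422591028658176 ≈ 1.013389; E[X] ≥ 1; first-moment method inconclusive here.


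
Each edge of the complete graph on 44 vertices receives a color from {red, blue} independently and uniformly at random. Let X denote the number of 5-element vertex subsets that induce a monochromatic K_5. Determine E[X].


Let X = Σ_S X_S over the C(44, 5) = 1086008 subsets S of size 5, where X_S = 1 if the K_5 on S is monochromatic.
For a fixed S, the K_5 on S has C(5, 2) = 10 edges. P[all 10 edges red] = (1/2)^10, and likewise for blue, so P[monochromatic] = 2·(1/2)^10 = 2^{1 − 10} = 1/512.
By linearity: E[X] = C(44, 5) · 2^{1 − 10} = 1086008 · 1/512 = 135751/64.
Numerically: E[X] ≈ 2121.10938.

E[X] = C(44,5)·2^(1−C(5,2)) = 135751/64 ≈ 2121.10938.


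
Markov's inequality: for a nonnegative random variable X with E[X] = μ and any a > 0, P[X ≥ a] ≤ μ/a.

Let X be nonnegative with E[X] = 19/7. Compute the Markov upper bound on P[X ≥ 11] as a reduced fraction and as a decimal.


μ = E[X] = 19/7, a = 11.
Markov: P[X ≥ 11] ≤ μ/a = (19/7)/11 = 19/77.
Numerically: ≈ 0.247.
(Since a = 11 > μ = 2.714, the bound 19/77 is < 1 and informative.)

P[X ≥ 11] ≤ 19/77 ≈ 0.247.


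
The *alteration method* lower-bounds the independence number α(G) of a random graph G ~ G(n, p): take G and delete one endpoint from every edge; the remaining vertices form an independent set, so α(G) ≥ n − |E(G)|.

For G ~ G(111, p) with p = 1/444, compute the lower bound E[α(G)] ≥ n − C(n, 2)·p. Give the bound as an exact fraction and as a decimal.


E[|E(G)|] = C(111, 2)·p = 6105 · (1/444) = 55/4.
E[α(G)] ≥ n − E[|E(G)|] = 111 − 55/4 = 389/4.
Numerically: ≈ 97.250000.
(This is only a lower bound; the true E[α(G)] may be larger.)

E[α(G)] ≥ 389/4 ≈ 97.250000.


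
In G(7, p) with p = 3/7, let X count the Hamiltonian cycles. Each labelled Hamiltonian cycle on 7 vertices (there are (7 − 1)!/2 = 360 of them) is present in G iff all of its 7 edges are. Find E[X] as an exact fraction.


K_7 has (7 − 1)!/2 = 360 labelled Hamiltonian cycles.
For each such Hamiltonian cycle H, let X_H = 1 if all 7 edges of H are present in G. Then P[X_H = 1] = p^{7} = (3/7)^{7} = 2187/823543.
By linearity of expectation: E[X] = Σ_H E[X_H] = 360 · p^{7} = 360 · 2187/823543 = 787320/823543.
Numerically: E[X] ≈ 0.95602.

E[X] = 360 · (3/7)^{7} = 787320/823543 ≈ 0.95602.


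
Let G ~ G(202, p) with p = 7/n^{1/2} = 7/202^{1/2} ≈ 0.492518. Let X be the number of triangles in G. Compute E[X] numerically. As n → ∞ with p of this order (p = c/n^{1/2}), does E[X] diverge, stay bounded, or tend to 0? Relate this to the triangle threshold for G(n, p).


Number of potential triangles: C(202, 3) = 1353400.
Each occurs with probability p³ ≈ (0.492518)³ ≈ 1.19472256e-01.
By linearity: E[X] = C(202, 3)·p³ ≈ 1353400 · 1.19472256e-01 ≈ 161693.751754.
Since α = 1/2 < 1, p = c/n^{1/2} ≫ 1/n is above the triangle threshold p ~ 1/n. Asymptotically E[X] ~ (c³/6)·n^{3(1−α)} = (7³/6)·n^{1.5} → ∞; triangles are abundant w.h.p.

E[X] ≈ 161693.751754; in regime p = Θ(1/n^{1/2}) E[X] diverges (above the triangle threshold p ~ 1/n).


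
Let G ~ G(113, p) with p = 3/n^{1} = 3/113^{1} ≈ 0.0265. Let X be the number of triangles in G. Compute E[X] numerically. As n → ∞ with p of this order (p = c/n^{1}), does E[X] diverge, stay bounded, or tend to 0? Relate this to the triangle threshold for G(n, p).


Number of potential triangles: C(113, 3) = 234136.
Each occurs with probability p³ ≈ (0.0265)³ ≈ 1.87124e-05.
By linearity: E[X] = C(113, 3)·p³ ≈ 234136 · 1.87124e-05 ≈ 4.381.
Here α = 1, so p = 3/n is exactly at the triangle threshold p ~ 1/n. Asymptotically E[X] → c³/6 = 3³/6 = 9/2 ≈ 4.500, a bounded constant. In this regime the triangle count is asymptotically Poisson(c³/6).

E[X] ≈ 4.381; in regime p = Θ(1/n^{1}) E[X] stays bounded (at the triangle threshold p ~ 1/n).


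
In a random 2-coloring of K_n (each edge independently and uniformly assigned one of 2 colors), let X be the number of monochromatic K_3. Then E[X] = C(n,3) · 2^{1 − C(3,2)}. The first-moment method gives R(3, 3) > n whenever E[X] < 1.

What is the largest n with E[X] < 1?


We need C(n, 3) · 2^{1 − 3} < 1, i.e. C(n, 3) < 2^{3 − 1} = 4.
Check values of n near the boundary:
  n = 3: C(3, 3) = 1; 1 < 4? YES
  n = 4: C(4, 3) = 4; 4 < 4? NO
  n = 5: C(5, 3) = 10; 10 < 4? NO
  n = 6: C(6, 3) = 20; 20 < 4? NO
The largest n with C(n, 3) < 4 is n = 3 (where E[X] = 1/4 ≈ 0.250000). Hence R(3, 3) > 3, i.e. R(3, 3) ≥ 4.

Largest n = 3; hence R(3, 3) > 3.


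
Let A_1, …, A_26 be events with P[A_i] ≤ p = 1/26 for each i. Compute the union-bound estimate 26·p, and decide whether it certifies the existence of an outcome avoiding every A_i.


Union bound: P[∪_{i=1}^{26} A_i] ≤ Σ_i P[A_i] ≤ 26·p = 26·(1/26) = 1.
Numerically: 1 ≈ 1.000000.
Is 1 < 1? NO.
Since the bound 1 is ≥ 1, the union bound is uninformative here; it does NOT by itself certify existence.

26·p = 1 ≈ 1.000000; existence NOT certified by the union bound.


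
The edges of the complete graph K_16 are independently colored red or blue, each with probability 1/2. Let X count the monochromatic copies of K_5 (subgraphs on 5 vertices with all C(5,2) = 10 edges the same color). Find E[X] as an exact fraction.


Let X = Σ_S X_S over the C(16, 5) = 4368 subsets S of size 5, where X_S = 1 if the K_5 on S is monochromatic.
For a fixed S, the K_5 on S has C(5, 2) = 10 edges. P[all 10 edges red] = (1/2)^10, and likewise for blue, so P[monochromatic] = 2·(1/2)^10 = 2^{1 − 10} = 1/512.
Summing: E[X] = C(16, 5) · 2^{1 − 10} = 4368 · 1/512 = 273/32.
Numerically: E[X] ≈ 8.5312.

E[X] = C(16,5)·2^(1−C(5,2)) = 273/32 ≈ 8.5312.


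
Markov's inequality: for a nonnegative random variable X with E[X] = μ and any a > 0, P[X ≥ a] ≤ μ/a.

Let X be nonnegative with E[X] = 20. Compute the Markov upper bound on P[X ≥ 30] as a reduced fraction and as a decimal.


μ = E[X] = 20, a = 30.
Markov: P[X ≥ 30] ≤ μ/a = (20)/30 = 2/3.
Numerically: ≈ 0.6667.
(Since a = 30 > μ = 20.0000, the bound 2/3 is < 1 and informative.)

P[X ≥ 30] ≤ 2/3 ≈ 0.6667.


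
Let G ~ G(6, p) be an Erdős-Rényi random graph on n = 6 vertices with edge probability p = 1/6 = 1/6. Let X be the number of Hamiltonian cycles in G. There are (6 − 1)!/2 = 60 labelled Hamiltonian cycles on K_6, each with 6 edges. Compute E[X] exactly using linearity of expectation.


K_6 has (6 − 1)!/2 = 60 labelled Hamiltonian cycles.
For each such Hamiltonian cycle H, let X_H = 1 if all 6 edges of H are present in G. Then P[X_H = 1] = p^{6} = (1/6)^{6} = 1/46656.
By linearity: E[X] = Σ_H E[X_H] = 60 · p^{6} = 60 · 1/46656 = 5/3888.
Numerically: E[X] ≈ 0.00129.

E[X] = 60 · (1/6)^{6} = 5/3888 ≈ 0.00129.


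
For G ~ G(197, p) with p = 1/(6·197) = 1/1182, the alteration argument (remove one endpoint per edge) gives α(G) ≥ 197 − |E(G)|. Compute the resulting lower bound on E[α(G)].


E[|E(G)|] = C(197, 2)·p = 19306 · (1/1182) = 49/3.
E[α(G)] ≥ n − E[|E(G)|] = 197 − 49/3 = 542/3.
Numerically: ≈ 180.6667.
(This is only a lower bound; the true E[α(G)] may be larger.)

E[α(G)] ≥ 542/3 ≈ 180.6667.


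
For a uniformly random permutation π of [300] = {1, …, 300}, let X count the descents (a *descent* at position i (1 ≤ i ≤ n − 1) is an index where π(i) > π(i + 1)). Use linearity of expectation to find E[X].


Write X = Σ X_I over i = 1, …, 299, with X_I the indicator of one descent.
There are 299 indicators.
For each fixed i, the pair (π(i), π(i+1)) is a uniformly random ordered pair of distinct values from {1, …, 300}; by symmetry P[π(i) > π(i+1)] = 1/2.
By linearity: E[X] = 299 · (1/2) = (300 − 1) · (1/2) = 299/2 ≈ 149.500000.

E[X] = 299/2 = 149.500000.


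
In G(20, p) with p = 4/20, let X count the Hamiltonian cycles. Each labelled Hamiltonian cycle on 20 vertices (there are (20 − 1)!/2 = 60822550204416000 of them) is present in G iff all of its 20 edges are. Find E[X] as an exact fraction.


K_20 has (20 − 1)!/2 = 60822550204416000 labelled Hamiltonian cycles.
For each such Hamiltonian cycle H, let X_H = 1 if all 20 edges of H are present in G. Then P[X_H = 1] = p^{20} = (1/5)^{20} = 1/95367431640625.
By linearity: E[X] = Σ_H E[X_H] = 60822550204416000 · p^{20} = 60822550204416000 · 1/95367431640625 = 486580401635328/762939453125.
Numerically: E[X] ≈ 637.77.

E[X] = 60822550204416000 · (1/5)^{20} = 486580401635328/762939453125 ≈ 637.77.


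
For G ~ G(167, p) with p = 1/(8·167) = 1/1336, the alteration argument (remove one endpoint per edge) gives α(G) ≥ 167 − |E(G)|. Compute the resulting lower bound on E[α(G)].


E[|E(G)|] = C(167, 2)·p = 13861 · (1/1336) = 83/8.
E[α(G)] ≥ n − E[|E(G)|] = 167 − 83/8 = 1253/8.
Numerically: ≈ 156.6250.
(This is only a lower bound; the true E[α(G)] may be larger.)

E[α(G)] ≥ 1253/8 ≈ 156.6250.


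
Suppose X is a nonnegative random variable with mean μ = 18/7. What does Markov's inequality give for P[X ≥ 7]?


μ = E[X] = 18/7, a = 7.
Markov: P[X ≥ 7] ≤ μ/a = (18/7)/7 = 18/49.
Numerically: ≈ 0.367347.
(Since a = 7 > μ = 2.571429, the bound 18/49 is < 1 and informative.)

P[X ≥ 7] ≤ 18/49 ≈ 0.367347.


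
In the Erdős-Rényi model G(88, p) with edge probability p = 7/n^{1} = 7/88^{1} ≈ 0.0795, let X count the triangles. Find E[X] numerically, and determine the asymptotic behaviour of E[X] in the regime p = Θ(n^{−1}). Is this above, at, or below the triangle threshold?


Number of potential triangles: C(88, 3) = 109736.
Each occurs with probability p³ ≈ (0.0795)³ ≈ 5.03322e-04.
By linearity: E[X] = C(88, 3)·p³ ≈ 109736 · 5.03322e-04 ≈ 55.233.
Here α = 1, so p = 7/n is exactly at the triangle threshold p ~ 1/n. Asymptotically E[X] → c³/6 = 7³/6 = 343/6 ≈ 57.167, a bounded constant. In this regime the triangle count is asymptotically Poisson(c³/6).

E[X] ≈ 55.233; in regime p = Θ(1/n^{1}) E[X] stays bounded (at the triangle threshold p ~ 1/n).


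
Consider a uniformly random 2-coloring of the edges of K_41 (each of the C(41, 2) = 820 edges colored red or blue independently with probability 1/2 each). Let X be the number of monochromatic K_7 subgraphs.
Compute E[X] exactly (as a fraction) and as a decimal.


Let X = Σ_S X_S over the C(41, 7) = 22481940 subsets S of size 7, where X_S = 1 if the K_7 on S is monochromatic.
For a fixed S, the K_7 on S has C(7, 2) = 21 edges. P[all 21 edges red] = (1/2)^21, and likewise for blue, so P[monochromatic] = 2·(1/2)^21 = 2^{1 − 21} = 1/1048576.
By linearity: E[X] = C(41, 7) · 2^{1 − 21} = 22481940 · 1/1048576 = 5620485/262144.
Numerically: E[X] ≈ 21.440449.

E[X] = C(41,7)·2^(1−C(7,2)) = 5620485/262144 ≈ 21.440449.


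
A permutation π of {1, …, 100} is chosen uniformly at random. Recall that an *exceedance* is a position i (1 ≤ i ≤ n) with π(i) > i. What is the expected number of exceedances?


Write X = Σ_{i=1}^{100} X_i, where X_i = 1_{π(i) > i}.
For each fixed i, π(i) is uniform over {1, …, 100} (marginal of a uniform permutation), so P[π(i) > i] = (n − i)/n. Summing: Σ_{i=1}^{100} (n − i)/n = (0 + 1 + … + 99)/100 = 100(100 − 1)/(2·100) = (100 − 1)/2.
Hence E[X] = Σ_{i=1}^{100} (100 − i)/100 = 99/2 ≈ 49.500000.

E[X] = 99/2 = 49.500000.


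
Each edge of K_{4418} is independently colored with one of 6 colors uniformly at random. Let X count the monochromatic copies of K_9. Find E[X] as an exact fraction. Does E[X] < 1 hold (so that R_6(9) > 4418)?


E[X] = C(4418, 9) · 6^{1 − 36} = 1752779389572095347587475120 · 6^{−35} = 1752779389572095347587475120/1719070799748422591028658176.
As a reduced fraction: E[X] = 109548711848255959224217195/107441924984276411939291136 ≈ 1.0196.
Is E[X] < 1? NO.
Since E[X] ≥ 1, the first-moment bound is inconclusive at n = 4418; it does NOT by itself certify R_6(9) > 4418.

E[X] = 109548711848255959224217195/107441924984276411939291136 ≈ 1.0196; E[X] ≥ 1; first-moment method inconclusive here.


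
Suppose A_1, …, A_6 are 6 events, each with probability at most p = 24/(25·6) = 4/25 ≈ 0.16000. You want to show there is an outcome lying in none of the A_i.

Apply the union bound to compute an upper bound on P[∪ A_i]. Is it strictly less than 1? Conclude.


Union bound: P[∪_{i=1}^{6} A_i] ≤ Σ_i P[A_i] ≤ 6·p = 6·(4/25) = 24/25.
Numerically: 24/25 ≈ 0.96000.
Is 24/25 < 1? YES.
Since P[∪ A_i] ≤ 24/25 < 1, the complement has P[∩ A_i^c] ≥ 1 − 24/25 = 1/25 > 0, so some outcome avoids every A_i.

6·p = 24/25 ≈ 0.96000; existence CERTIFIED by the union bound.


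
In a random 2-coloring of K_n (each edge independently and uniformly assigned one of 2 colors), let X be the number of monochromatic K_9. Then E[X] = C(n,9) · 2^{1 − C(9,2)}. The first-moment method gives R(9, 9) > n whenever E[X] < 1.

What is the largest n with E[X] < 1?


We need C(n, 9) · 2^{1 − 36} < 1, i.e. C(n, 9) < 2^{36 − 1} = 34359738368.
Check values of n near the boundary:
  n = 60: C(60, 9) = 14783142660; 14783142660 < 34359738368? YES
  n = 61: C(61, 9) = 17341763505; 17341763505 < 34359738368? YES
  n = 62: C(62, 9) = 20286591270; 20286591270 < 34359738368? YES
  n = 63: C(63, 9) = 23667689815; 23667689815 < 34359738368? YES
  n = 64: C(64, 9) = 27540584512; 27540584512 < 34359738368? YES
  n = 65: C(65, 9) = 31966749880; 31966749880 < 34359738368? YES
  n = 66: C(66, 9) = 37014131440; 37014131440 < 34359738368? NO
  n = 67: C(67, 9) = 42757703560; 42757703560 < 34359738368? NO
  n = 68: C(68, 9) = 49280065120; 49280065120 < 34359738368? NO
The largest n with C(n, 9) < 34359738368 is n = 65 (where E[X] = 3995843735/4294967296 ≈ 0.93035). Hence R(9, 9) > 65, i.e. R(9, 9) ≥ 66.

Largest n = 65; hence R(9, 9) > 65.


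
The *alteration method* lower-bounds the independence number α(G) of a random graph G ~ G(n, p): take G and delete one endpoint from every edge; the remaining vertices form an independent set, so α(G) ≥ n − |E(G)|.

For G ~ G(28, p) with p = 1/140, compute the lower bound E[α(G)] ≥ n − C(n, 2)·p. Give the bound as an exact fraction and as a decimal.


E[|E(G)|] = C(28, 2)·p = 378 · (1/140) = 27/10.
E[α(G)] ≥ n − E[|E(G)|] = 28 − 27/10 = 253/10.
Numerically: ≈ 25.3000.
(This is only a lower bound; the true E[α(G)] may be larger.)

E[α(G)] ≥ 253/10 ≈ 25.3000.


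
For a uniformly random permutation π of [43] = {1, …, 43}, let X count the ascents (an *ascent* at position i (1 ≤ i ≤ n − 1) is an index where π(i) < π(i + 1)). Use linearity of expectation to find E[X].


Write X = Σ X_I over i = 1, …, 42, with X_I the indicator of one ascent.
There are 42 indicators.
For each fixed i, the pair (π(i), π(i+1)) is a uniformly random ordered pair of distinct values from {1, …, 43}; by symmetry P[π(i) < π(i+1)] = 1/2.
By linearity: E[X] = 42 · (1/2) = (43 − 1) · (1/2) = 21 ≈ 21.000.

E[X] = 21 = 21.000.


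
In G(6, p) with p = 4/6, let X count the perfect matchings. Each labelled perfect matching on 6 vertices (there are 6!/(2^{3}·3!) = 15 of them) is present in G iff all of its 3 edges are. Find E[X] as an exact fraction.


K_6 has 6!/(2^{3}·3!) = 15 labelled perfect matchings.
For each such perfect matching H, let X_H = 1 if all 3 edges of H are present in G. Then P[X_H = 1] = p^{3} = (2/3)^{3} = 8/27.
By linearity: E[X] = Σ_H E[X_H] = 15 · p^{3} = 15 · 8/27 = 40/9.
Numerically: E[X] ≈ 4.4444.

E[X] = 15 · (2/3)^{3} = 40/9 ≈ 4.4444.


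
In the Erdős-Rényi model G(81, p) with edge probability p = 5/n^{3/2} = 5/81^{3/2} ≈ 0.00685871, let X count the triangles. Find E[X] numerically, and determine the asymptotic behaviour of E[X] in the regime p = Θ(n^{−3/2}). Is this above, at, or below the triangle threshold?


Number of potential triangles: C(81, 3) = 85320.
Each occurs with probability p³ ≈ (0.00685871)³ ≈ 3.22646849e-07.
By linearity: E[X] = C(81, 3)·p³ ≈ 85320 · 3.22646849e-07 ≈ 0.027528.
Since α = 3/2 > 1, p = c/n^{3/2} = o(1/n) is below the triangle threshold p ~ 1/n. Asymptotically E[X] ~ (c³/6)·n^{3(1−α)} = (5³/6)·n^{-1.5} → 0, so by Markov's inequality G has no triangles w.h.p.

E[X] ≈ 0.027528; in regime p = Θ(1/n^{3/2}) E[X] tends to 0 (below the triangle threshold p ~ 1/n).


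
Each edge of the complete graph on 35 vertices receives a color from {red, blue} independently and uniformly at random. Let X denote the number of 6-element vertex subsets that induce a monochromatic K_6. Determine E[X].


Let X = Σ_S X_S over the C(35, 6) = 1623160 subsets S of size 6, where X_S = 1 if the K_6 on S is monochromatic.
For a fixed S, the K_6 on S has C(6, 2) = 15 edges. P[all 15 edges red] = (1/2)^15, and likewise for blue, so P[monochromatic] = 2·(1/2)^15 = 2^{1 − 15} = 1/16384.
By linearity: E[X] = C(35, 6) · 2^{1 − 15} = 1623160 · 1/16384 = 202895/2048.
Numerically: E[X] ≈ 99.0698.

E[X] = C(35,6)·2^(1−C(6,2)) = 202895/2048 ≈ 99.0698.


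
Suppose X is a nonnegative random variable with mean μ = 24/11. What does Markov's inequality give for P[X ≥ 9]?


μ = E[X] = 24/11, a = 9.
Markov: P[X ≥ 9] ≤ μ/a = (24/11)/9 = 8/33.
Numerically: ≈ 0.2424.
(Since a = 9 > μ = 2.1818, the bound 8/33 is < 1 and informative.)

P[X ≥ 9] ≤ 8/33 ≈ 0.2424.


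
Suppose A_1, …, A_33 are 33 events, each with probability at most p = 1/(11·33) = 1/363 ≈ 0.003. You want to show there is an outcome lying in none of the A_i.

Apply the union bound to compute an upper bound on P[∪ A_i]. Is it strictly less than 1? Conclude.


Union bound: P[∪_{i=1}^{33} A_i] ≤ Σ_i P[A_i] ≤ 33·p = 33·(1/363) = 1/11.
Numerically: 1/11 ≈ 0.091.
Is 1/11 < 1? YES.
Since P[∪ A_i] ≤ 1/11 < 1, the complement has P[∩ A_i^c] ≥ 1 − 1/11 = 10/11 > 0, so some outcome avoids every A_i.

33·p = 1/11 ≈ 0.091; existence CERTIFIED by the union bound.


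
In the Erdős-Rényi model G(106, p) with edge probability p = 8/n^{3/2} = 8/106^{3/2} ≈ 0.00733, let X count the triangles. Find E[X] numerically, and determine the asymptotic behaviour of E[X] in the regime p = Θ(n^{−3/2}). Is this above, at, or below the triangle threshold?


Number of potential triangles: C(106, 3) = 192920.
Each occurs with probability p³ ≈ (0.00733)³ ≈ 3.93907e-07.
By linearity: E[X] = C(106, 3)·p³ ≈ 192920 · 3.93907e-07 ≈ 0.076.
Since α = 3/2 > 1, p = c/n^{3/2} = o(1/n) is below the triangle threshold p ~ 1/n. Asymptotically E[X] ~ (c³/6)·n^{3(1−α)} = (8³/6)·n^{-1.5} → 0, so by Markov's inequality G has no triangles w.h.p.

E[X] ≈ 0.076; in regime p = Θ(1/n^{3/2}) E[X] tends to 0 (below the triangle threshold p ~ 1/n).


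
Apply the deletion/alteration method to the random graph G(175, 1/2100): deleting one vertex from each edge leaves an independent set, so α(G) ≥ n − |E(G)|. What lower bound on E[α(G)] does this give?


E[|E(G)|] = C(175, 2)·p = 15225 · (1/2100) = 29/4.
E[α(G)] ≥ n − E[|E(G)|] = 175 − 29/4 = 671/4.
Numerically: ≈ 167.750000.
(This is only a lower bound; the true E[α(G)] may be larger.)

E[α(G)] ≥ 671/4 ≈ 167.750000.


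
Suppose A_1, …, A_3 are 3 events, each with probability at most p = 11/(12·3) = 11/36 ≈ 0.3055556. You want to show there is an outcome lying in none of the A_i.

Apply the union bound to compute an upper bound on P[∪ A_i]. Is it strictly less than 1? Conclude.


Union bound: P[∪_{i=1}^{3} A_i] ≤ Σ_i P[A_i] ≤ 3·p = 3·(11/36) = 11/12.
Numerically: 11/12 ≈ 0.9166667.
Is 11/12 < 1? YES.
Since P[∪ A_i] ≤ 11/12 < 1, the complement has P[∩ A_i^c] ≥ 1 − 11/12 = 1/12 > 0, so some outcome avoids every A_i.

3·p = 11/12 ≈ 0.9166667; existence CERTIFIED by the union bound.


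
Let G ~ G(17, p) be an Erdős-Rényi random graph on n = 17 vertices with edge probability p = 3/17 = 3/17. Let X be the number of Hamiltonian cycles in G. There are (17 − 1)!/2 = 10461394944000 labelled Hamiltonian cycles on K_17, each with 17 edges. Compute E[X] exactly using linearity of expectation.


K_17 has (17 − 1)!/2 = 10461394944000 labelled Hamiltonian cycles.
For each such Hamiltonian cycle H, let X_H = 1 if all 17 edges of H are present in G. Then P[X_H = 1] = p^{17} = (3/17)^{17} = 129140163/827240261886336764177.
By linearity: E[X] = Σ_H E[X_H] = 10461394944000 · p^{17} = 10461394944000 · 129140163/827240261886336764177 = 1350986248275535872000/827240261886336764177.
Numerically: E[X] ≈ 1.633.

E[X] = 10461394944000 · (3/17)^{17} = 1350986248275535872000/827240261886336764177 ≈ 1.633.


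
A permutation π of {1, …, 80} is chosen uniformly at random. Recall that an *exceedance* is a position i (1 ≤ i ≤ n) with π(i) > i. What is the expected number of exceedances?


Write X = Σ_{i=1}^{80} X_i, where X_i = 1_{π(i) > i}.
For each fixed i, π(i) is uniform over {1, …, 80} (marginal of a uniform permutation), so P[π(i) > i] = (n − i)/n. Summing: Σ_{i=1}^{80} (n − i)/n = (0 + 1 + … + 79)/80 = 80(80 − 1)/(2·80) = (80 − 1)/2.
Hence E[X] = Σ_{i=1}^{80} (80 − i)/80 = 79/2 ≈ 39.500.

E[X] = 79/2 = 39.500.
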